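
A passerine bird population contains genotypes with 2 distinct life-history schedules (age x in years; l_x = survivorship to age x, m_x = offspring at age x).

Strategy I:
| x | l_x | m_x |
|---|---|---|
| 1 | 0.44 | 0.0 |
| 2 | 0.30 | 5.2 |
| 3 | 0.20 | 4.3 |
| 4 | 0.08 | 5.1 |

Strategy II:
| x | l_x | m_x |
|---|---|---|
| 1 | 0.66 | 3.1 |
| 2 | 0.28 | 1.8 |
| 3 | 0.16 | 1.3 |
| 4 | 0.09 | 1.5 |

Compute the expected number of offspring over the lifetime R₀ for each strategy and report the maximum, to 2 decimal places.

2.89

Strategy I: R₀ = 0.44×0.0 + 0.30×5.2 + 0.20×4.3 + 0.08×5.1 = 2.8280
Strategy II: R₀ = 0.66×3.1 + 0.28×1.8 + 0.16×1.3 + 0.09×1.5 = 2.8930
Highest R₀: strategy II with 2.8930.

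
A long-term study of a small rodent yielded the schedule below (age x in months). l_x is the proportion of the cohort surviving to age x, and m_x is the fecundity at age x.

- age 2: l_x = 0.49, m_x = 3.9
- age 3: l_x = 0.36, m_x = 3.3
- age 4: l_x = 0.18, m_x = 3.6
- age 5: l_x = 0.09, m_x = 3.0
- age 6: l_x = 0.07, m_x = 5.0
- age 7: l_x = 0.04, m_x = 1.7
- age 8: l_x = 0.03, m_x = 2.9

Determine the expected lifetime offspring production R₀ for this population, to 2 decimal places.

4.52

R₀ = Σ l_x m_x:
  age 2: 0.49 × 3.9 = 1.9110
  age 3: 0.36 × 3.3 = 1.1880
  age 4: 0.18 × 3.6 = 0.6480
  age 5: 0.09 × 3.0 = 0.2700
  age 6: 0.07 × 5.0 = 0.3500
  age 7: 0.04 × 1.7 = 0.0680
  age 8: 0.03 × 2.9 = 0.0870
R₀ = 1.9110 + 1.1880 + 0.6480 + 0.2700 + 0.3500 + 0.0680 + 0.0870 = 4.5220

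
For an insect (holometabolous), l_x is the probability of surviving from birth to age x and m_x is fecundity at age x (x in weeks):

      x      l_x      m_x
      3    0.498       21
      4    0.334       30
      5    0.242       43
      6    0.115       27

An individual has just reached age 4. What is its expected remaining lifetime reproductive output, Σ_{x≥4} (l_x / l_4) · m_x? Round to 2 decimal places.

l_4 = 0.334. Conditional survival from age 4 to x is l_x / l_4.
  x=4: (0.334/0.334) × 30 = 30.0000
  x=5: (0.242/0.334) × 43 = 31.1557
  x=6: (0.115/0.334) × 27 = 9.2964
Sum = 30.0000 + 31.1557 + 9.2964 = 70.4521

70.45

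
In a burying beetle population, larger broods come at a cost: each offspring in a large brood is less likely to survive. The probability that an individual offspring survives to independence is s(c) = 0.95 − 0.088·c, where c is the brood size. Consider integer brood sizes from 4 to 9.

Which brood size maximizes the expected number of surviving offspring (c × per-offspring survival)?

5

Expected surviving offspring = c × s(c):
  c=4: 4 × 0.598 = 2.392
  c=5: 5 × 0.510 = 2.550
  c=6: 6 × 0.422 = 2.532
  c=7: 7 × 0.334 = 2.338
  c=8: 8 × 0.246 = 1.968
  c=9: 9 × 0.158 = 1.422
Maximum at c = 5 (2.550 surviving offspring).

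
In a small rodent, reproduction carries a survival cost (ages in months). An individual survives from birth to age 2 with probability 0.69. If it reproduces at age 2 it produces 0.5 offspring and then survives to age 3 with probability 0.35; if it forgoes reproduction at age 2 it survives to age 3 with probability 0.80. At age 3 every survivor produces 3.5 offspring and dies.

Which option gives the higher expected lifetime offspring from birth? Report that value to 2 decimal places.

breed at age 2: R₀ = 0.69 × (0.5 + 0.35 × 3.5) = 0.69 × 1.7250 = 1.1902
delay to age 3: R₀ = 0.69 × (0.80 × 3.5) = 0.69 × 2.8000 = 1.9320
Higher: delay to age 3 (1.9320).

1.93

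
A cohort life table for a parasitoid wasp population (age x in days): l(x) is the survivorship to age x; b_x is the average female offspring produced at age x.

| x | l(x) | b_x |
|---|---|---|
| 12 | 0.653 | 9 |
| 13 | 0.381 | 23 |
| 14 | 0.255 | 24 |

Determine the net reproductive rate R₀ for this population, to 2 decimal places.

R₀ = Σ l(x) b_x:
  age 12: 0.653 × 9 = 5.8770
  age 13: 0.381 × 23 = 8.7630
  age 14: 0.255 × 24 = 6.1200
R₀ = 5.8770 + 8.7630 + 6.1200 = 20.7600

20.76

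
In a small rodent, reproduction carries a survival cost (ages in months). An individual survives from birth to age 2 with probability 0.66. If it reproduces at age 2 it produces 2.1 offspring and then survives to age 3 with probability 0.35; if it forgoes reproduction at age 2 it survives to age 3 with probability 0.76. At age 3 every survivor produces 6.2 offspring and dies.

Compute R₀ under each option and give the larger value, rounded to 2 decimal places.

3.11

breed at age 2: R₀ = 0.66 × (2.1 + 0.35 × 6.2) = 0.66 × 4.2700 = 2.8182
delay to age 3: R₀ = 0.66 × (0.76 × 6.2) = 0.66 × 4.7120 = 3.1099
Higher: delay to age 3 (3.1099).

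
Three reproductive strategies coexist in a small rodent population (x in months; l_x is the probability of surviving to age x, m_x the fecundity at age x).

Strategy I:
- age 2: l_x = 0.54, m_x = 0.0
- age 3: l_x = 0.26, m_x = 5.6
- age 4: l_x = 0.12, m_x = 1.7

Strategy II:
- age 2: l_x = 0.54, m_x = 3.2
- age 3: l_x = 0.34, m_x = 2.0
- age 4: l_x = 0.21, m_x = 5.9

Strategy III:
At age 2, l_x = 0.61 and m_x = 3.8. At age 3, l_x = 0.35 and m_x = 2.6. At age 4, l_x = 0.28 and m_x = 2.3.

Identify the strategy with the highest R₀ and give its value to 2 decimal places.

Strategy I: R₀ = 0.54×0.0 + 0.26×5.6 + 0.12×1.7 = 1.6600
Strategy II: R₀ = 0.54×3.2 + 0.34×2.0 + 0.21×5.9 = 3.6470
Strategy III: R₀ = 0.61×3.8 + 0.35×2.6 + 0.28×2.3 = 3.8720
Highest R₀: strategy III with 3.8720.

3.87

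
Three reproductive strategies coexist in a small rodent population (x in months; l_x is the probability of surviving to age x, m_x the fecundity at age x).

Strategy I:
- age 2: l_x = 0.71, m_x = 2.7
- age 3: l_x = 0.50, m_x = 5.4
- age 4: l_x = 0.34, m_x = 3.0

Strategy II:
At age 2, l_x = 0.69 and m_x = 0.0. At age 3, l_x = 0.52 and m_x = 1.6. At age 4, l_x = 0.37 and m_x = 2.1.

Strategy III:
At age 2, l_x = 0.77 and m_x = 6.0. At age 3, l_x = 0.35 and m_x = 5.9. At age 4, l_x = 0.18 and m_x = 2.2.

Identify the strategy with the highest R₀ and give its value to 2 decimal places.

7.08

Strategy I: R₀ = 0.71×2.7 + 0.50×5.4 + 0.34×3.0 = 5.6370
Strategy II: R₀ = 0.69×0.0 + 0.52×1.6 + 0.37×2.1 = 1.6090
Strategy III: R₀ = 0.77×6.0 + 0.35×5.9 + 0.18×2.2 = 7.0810
Highest R₀: strategy III with 7.0810.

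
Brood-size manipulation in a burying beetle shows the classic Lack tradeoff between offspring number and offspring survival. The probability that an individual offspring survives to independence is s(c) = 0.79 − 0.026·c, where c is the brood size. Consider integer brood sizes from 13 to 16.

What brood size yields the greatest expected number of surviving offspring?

Expected surviving offspring = c × s(c):
  c=13: 13 × 0.452 = 5.876
  c=14: 14 × 0.426 = 5.964
  c=15: 15 × 0.400 = 6.000
  c=16: 16 × 0.374 = 5.984
Maximum at c = 15 (6.000 surviving offspring).

15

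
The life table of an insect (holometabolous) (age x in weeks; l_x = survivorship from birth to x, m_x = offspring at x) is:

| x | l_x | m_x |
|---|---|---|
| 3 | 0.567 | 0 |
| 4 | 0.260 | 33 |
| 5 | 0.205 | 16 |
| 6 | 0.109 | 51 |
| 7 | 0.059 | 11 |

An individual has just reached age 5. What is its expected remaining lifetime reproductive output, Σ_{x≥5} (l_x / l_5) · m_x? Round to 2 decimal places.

46.28

l_5 = 0.205. Conditional survival from age 5 to x is l_x / l_5.
  x=5: (0.205/0.205) × 16 = 16.0000
  x=6: (0.109/0.205) × 51 = 27.1171
  x=7: (0.059/0.205) × 11 = 3.1659
Sum = 16.0000 + 27.1171 + 3.1659 = 46.2829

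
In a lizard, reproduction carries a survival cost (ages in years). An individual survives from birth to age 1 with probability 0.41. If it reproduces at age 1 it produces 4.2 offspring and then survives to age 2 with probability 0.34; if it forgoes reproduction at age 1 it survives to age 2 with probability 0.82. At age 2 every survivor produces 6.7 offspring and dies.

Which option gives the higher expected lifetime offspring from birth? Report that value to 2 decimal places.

breed at age 1: R₀ = 0.41 × (4.2 + 0.34 × 6.7) = 0.41 × 6.4780 = 2.6560
delay to age 2: R₀ = 0.41 × (0.82 × 6.7) = 0.41 × 5.4940 = 2.2525
Higher: breed at age 1 (2.6560).

2.66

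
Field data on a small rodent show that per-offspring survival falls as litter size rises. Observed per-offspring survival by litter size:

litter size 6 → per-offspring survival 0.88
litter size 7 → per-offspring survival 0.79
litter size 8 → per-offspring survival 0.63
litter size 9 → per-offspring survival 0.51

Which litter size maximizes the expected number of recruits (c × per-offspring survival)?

Expected recruits = c × s(c):
  c=6: 6 × 0.88 = 5.280
  c=7: 7 × 0.79 = 5.530
  c=8: 8 × 0.63 = 5.040
  c=9: 9 × 0.51 = 4.590
Maximum at c = 7 (5.530 recruits).

7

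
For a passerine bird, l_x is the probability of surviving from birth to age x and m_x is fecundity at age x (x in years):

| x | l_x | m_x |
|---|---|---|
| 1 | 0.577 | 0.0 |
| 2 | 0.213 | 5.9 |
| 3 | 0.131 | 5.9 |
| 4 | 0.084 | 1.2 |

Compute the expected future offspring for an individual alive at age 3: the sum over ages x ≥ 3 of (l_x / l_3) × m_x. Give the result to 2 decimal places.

l_3 = 0.131. Conditional survival from age 3 to x is l_x / l_3.
  x=3: (0.131/0.131) × 5.9 = 5.9000
  x=4: (0.084/0.131) × 1.2 = 0.7695
Sum = 5.9000 + 0.7695 = 6.6695

6.67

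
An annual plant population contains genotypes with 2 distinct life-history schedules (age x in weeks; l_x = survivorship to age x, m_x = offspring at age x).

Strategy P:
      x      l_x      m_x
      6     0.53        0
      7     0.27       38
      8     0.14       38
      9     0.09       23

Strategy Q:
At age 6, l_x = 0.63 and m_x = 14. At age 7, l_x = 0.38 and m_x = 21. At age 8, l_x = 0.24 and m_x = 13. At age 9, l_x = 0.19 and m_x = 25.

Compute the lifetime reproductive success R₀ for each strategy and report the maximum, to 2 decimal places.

Strategy P: R₀ = 0.53×0 + 0.27×38 + 0.14×38 + 0.09×23 = 17.6500
Strategy Q: R₀ = 0.63×14 + 0.38×21 + 0.24×13 + 0.19×25 = 24.6700
Highest R₀: strategy Q with 24.6700.

24.67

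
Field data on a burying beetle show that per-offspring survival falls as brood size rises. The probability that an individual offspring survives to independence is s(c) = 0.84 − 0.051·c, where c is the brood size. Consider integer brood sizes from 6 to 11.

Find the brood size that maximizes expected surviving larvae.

Expected surviving larvae = c × s(c):
  c=6: 6 × 0.534 = 3.204
  c=7: 7 × 0.483 = 3.381
  c=8: 8 × 0.432 = 3.456
  c=9: 9 × 0.381 = 3.429
  c=10: 10 × 0.330 = 3.300
  c=11: 11 × 0.279 = 3.069
Maximum at c = 8 (3.456 surviving larvae).

8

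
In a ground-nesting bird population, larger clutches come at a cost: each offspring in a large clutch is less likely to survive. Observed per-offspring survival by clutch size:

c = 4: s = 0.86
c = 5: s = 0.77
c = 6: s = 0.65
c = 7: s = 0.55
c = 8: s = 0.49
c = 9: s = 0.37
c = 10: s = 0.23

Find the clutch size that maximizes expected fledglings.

Expected fledglings = c × s(c):
  c=4: 4 × 0.86 = 3.440
  c=5: 5 × 0.77 = 3.850
  c=6: 6 × 0.65 = 3.900
  c=7: 7 × 0.55 = 3.850
  c=8: 8 × 0.49 = 3.920
  c=9: 9 × 0.37 = 3.330
  c=10: 10 × 0.23 = 2.300
Maximum at c = 8 (3.920 fledglings).

8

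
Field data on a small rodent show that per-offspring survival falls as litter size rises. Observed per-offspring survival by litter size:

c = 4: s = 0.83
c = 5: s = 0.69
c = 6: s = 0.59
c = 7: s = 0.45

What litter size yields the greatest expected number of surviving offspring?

6

Expected surviving offspring = c × s(c):
  c=4: 4 × 0.83 = 3.320
  c=5: 5 × 0.69 = 3.450
  c=6: 6 × 0.59 = 3.540
  c=7: 7 × 0.45 = 3.150
Maximum at c = 6 (3.540 surviving offspring).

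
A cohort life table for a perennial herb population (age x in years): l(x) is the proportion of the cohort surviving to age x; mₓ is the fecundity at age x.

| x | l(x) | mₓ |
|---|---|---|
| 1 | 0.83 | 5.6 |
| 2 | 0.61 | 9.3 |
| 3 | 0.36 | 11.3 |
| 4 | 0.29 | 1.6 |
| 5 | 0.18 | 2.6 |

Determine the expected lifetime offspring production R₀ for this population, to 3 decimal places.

15.321

R₀ = Σ l(x) mₓ:
  age 1: 0.83 × 5.6 = 4.6480
  age 2: 0.61 × 9.3 = 5.6730
  age 3: 0.36 × 11.3 = 4.0680
  age 4: 0.29 × 1.6 = 0.4640
  age 5: 0.18 × 2.6 = 0.4680
R₀ = 4.6480 + 5.6730 + 4.0680 + 0.4640 + 0.4680 = 15.3210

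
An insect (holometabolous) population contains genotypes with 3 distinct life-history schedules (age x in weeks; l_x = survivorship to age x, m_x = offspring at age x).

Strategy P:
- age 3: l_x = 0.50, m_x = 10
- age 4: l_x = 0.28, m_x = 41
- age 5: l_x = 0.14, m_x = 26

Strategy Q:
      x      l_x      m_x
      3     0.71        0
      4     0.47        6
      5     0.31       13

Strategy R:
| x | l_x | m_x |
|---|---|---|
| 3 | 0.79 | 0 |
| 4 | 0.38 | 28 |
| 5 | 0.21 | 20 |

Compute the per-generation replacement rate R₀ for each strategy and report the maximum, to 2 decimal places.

Strategy P: R₀ = 0.50×10 + 0.28×41 + 0.14×26 = 20.1200
Strategy Q: R₀ = 0.71×0 + 0.47×6 + 0.31×13 = 6.8500
Strategy R: R₀ = 0.79×0 + 0.38×28 + 0.21×20 = 14.8400
Highest R₀: strategy P with 20.1200.

20.12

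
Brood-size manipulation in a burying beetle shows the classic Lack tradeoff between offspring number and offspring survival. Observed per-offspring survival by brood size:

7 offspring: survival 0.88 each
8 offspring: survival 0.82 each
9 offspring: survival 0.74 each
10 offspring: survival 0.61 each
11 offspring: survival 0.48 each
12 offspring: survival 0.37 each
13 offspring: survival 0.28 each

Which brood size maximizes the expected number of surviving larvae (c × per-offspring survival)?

Expected surviving larvae = c × s(c):
  c=7: 7 × 0.88 = 6.160
  c=8: 8 × 0.82 = 6.560
  c=9: 9 × 0.74 = 6.660
  c=10: 10 × 0.61 = 6.100
  c=11: 11 × 0.48 = 5.280
  c=12: 12 × 0.37 = 4.440
  c=13: 13 × 0.28 = 3.640
Maximum at c = 9 (6.660 surviving larvae).

9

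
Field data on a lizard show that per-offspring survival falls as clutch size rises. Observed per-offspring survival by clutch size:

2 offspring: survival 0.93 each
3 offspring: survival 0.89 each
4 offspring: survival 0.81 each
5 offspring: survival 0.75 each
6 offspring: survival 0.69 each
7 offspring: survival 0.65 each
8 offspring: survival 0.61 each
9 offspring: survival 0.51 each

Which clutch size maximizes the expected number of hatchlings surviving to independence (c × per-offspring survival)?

8

Expected hatchlings surviving to independence = c × s(c):
  c=2: 2 × 0.93 = 1.860
  c=3: 3 × 0.89 = 2.670
  c=4: 4 × 0.81 = 3.240
  c=5: 5 × 0.75 = 3.750
  c=6: 6 × 0.69 = 4.140
  c=7: 7 × 0.65 = 4.550
  c=8: 8 × 0.61 = 4.880
  c=9: 9 × 0.51 = 4.590
Maximum at c = 8 (4.880 hatchlings surviving to independence).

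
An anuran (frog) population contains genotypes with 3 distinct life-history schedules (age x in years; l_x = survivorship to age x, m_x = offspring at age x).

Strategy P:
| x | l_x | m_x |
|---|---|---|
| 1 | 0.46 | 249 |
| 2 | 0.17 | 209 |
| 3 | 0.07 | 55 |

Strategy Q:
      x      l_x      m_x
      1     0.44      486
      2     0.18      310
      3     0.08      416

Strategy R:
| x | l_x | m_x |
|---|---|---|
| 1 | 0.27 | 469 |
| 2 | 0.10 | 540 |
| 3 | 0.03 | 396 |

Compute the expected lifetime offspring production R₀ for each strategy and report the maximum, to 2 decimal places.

Strategy P: R₀ = 0.46×249 + 0.17×209 + 0.07×55 = 153.9200
Strategy Q: R₀ = 0.44×486 + 0.18×310 + 0.08×416 = 302.9200
Strategy R: R₀ = 0.27×469 + 0.10×540 + 0.03×396 = 192.5100
Highest R₀: strategy Q with 302.9200.

302.92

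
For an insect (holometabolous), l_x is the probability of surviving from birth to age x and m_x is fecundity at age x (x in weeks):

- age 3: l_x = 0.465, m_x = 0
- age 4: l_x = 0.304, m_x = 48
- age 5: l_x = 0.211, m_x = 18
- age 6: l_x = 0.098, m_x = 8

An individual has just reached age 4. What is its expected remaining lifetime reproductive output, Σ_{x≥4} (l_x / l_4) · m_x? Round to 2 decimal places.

l_4 = 0.304. Conditional survival from age 4 to x is l_x / l_4.
  x=4: (0.304/0.304) × 48 = 48.0000
  x=5: (0.211/0.304) × 18 = 12.4934
  x=6: (0.098/0.304) × 8 = 2.5789
Sum = 48.0000 + 12.4934 + 2.5789 = 63.0724

63.07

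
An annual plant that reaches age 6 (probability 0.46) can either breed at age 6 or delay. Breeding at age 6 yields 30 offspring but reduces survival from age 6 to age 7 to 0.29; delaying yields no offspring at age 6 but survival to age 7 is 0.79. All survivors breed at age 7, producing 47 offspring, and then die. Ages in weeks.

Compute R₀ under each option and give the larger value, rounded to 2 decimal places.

20.07

breed at age 6: R₀ = 0.46 × (30 + 0.29 × 47) = 0.46 × 43.6300 = 20.0698
delay to age 7: R₀ = 0.46 × (0.79 × 47) = 0.46 × 37.1300 = 17.0798
Higher: breed at age 6 (20.0698).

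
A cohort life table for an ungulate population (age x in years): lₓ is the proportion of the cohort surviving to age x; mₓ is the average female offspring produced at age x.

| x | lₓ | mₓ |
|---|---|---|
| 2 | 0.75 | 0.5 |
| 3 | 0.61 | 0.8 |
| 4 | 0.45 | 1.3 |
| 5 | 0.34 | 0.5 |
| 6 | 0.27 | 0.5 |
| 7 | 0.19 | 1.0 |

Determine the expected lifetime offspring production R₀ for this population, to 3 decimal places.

R₀ = Σ lₓ mₓ:
  age 2: 0.75 × 0.5 = 0.3750
  age 3: 0.61 × 0.8 = 0.4880
  age 4: 0.45 × 1.3 = 0.5850
  age 5: 0.34 × 0.5 = 0.1700
  age 6: 0.27 × 0.5 = 0.1350
  age 7: 0.19 × 1.0 = 0.1900
R₀ = 0.3750 + 0.4880 + 0.5850 + 0.1700 + 0.1350 + 0.1900 = 1.9430

1.943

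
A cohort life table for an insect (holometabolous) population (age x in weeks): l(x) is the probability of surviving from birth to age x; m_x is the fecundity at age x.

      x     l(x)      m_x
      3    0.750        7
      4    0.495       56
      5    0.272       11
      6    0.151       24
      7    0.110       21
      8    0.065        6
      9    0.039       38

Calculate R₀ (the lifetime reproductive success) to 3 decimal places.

43.768

R₀ = Σ l(x) m_x:
  age 3: 0.750 × 7 = 5.2500
  age 4: 0.495 × 56 = 27.7200
  age 5: 0.272 × 11 = 2.9920
  age 6: 0.151 × 24 = 3.6240
  age 7: 0.110 × 21 = 2.3100
  age 8: 0.065 × 6 = 0.3900
  age 9: 0.039 × 38 = 1.4820
R₀ = 5.2500 + 27.7200 + 2.9920 + 3.6240 + 2.3100 + 0.3900 + 1.4820 = 43.7680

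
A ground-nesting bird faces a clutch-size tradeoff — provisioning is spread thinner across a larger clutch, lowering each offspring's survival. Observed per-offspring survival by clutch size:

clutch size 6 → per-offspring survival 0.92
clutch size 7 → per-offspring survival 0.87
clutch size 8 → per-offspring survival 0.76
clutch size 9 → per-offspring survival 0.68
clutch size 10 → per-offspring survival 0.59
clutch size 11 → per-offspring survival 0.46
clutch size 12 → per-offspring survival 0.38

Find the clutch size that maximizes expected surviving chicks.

Expected surviving chicks = c × s(c):
  c=6: 6 × 0.92 = 5.520
  c=7: 7 × 0.87 = 6.090
  c=8: 8 × 0.76 = 6.080
  c=9: 9 × 0.68 = 6.120
  c=10: 10 × 0.59 = 5.900
  c=11: 11 × 0.46 = 5.060
  c=12: 12 × 0.38 = 4.560
Maximum at c = 9 (6.120 surviving chicks).

9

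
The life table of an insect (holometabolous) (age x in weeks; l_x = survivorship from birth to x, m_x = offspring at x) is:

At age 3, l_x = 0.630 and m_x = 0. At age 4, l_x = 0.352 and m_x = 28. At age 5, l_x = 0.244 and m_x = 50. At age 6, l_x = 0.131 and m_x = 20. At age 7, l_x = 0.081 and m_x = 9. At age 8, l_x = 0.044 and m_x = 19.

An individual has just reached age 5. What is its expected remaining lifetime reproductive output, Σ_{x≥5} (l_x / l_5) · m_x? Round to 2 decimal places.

67.15

l_5 = 0.244. Conditional survival from age 5 to x is l_x / l_5.
  x=5: (0.244/0.244) × 50 = 50.0000
  x=6: (0.131/0.244) × 20 = 10.7377
  x=7: (0.081/0.244) × 9 = 2.9877
  x=8: (0.044/0.244) × 19 = 3.4262
Sum = 50.0000 + 10.7377 + 2.9877 + 3.4262 = 67.1516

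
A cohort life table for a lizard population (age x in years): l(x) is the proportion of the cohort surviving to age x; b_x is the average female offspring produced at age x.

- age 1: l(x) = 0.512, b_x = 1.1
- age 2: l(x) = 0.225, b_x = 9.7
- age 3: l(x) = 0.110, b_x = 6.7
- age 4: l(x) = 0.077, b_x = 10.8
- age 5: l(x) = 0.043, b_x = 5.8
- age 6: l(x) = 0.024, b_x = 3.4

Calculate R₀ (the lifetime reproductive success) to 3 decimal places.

4.645

R₀ = Σ l(x) b_x:
  age 1: 0.512 × 1.1 = 0.5632
  age 2: 0.225 × 9.7 = 2.1825
  age 3: 0.110 × 6.7 = 0.7370
  age 4: 0.077 × 10.8 = 0.8316
  age 5: 0.043 × 5.8 = 0.2494
  age 6: 0.024 × 3.4 = 0.0816
R₀ = 0.5632 + 2.1825 + 0.7370 + 0.8316 + 0.2494 + 0.0816 = 4.6453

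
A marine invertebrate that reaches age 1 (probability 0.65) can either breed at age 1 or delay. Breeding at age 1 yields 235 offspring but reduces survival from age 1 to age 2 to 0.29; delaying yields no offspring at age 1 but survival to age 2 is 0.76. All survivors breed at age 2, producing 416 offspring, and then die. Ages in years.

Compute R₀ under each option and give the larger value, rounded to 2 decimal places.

231.17

breed at age 1: R₀ = 0.65 × (235 + 0.29 × 416) = 0.65 × 355.6400 = 231.1660
delay to age 2: R₀ = 0.65 × (0.76 × 416) = 0.65 × 316.1600 = 205.5040
Higher: breed at age 1 (231.1660).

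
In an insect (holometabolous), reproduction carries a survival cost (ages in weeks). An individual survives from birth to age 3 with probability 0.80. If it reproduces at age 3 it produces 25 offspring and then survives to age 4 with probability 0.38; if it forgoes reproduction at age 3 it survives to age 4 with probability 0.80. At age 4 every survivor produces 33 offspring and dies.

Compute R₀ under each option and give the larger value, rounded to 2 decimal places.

breed at age 3: R₀ = 0.80 × (25 + 0.38 × 33) = 0.80 × 37.5400 = 30.0320
delay to age 4: R₀ = 0.80 × (0.80 × 33) = 0.80 × 26.4000 = 21.1200
Higher: breed at age 3 (30.0320).

30.03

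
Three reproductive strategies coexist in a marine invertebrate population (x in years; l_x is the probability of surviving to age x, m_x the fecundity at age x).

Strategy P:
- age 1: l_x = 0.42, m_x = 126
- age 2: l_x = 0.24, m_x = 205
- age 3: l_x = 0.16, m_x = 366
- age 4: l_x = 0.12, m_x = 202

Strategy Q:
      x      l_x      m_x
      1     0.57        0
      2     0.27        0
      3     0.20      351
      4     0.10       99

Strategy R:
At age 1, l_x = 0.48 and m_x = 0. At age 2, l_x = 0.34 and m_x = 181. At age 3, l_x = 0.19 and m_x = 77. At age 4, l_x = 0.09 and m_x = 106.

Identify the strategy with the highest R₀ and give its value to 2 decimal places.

184.92

Strategy P: R₀ = 0.42×126 + 0.24×205 + 0.16×366 + 0.12×202 = 184.9200
Strategy Q: R₀ = 0.57×0 + 0.27×0 + 0.20×351 + 0.10×99 = 80.1000
Strategy R: R₀ = 0.48×0 + 0.34×181 + 0.19×77 + 0.09×106 = 85.7100
Highest R₀: strategy P with 184.9200.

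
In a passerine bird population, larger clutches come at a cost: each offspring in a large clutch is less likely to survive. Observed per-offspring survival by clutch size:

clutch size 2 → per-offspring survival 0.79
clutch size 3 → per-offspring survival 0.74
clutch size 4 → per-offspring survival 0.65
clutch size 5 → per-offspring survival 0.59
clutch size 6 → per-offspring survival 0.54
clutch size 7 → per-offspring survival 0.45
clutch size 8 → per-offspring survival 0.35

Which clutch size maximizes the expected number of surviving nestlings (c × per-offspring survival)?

6

Expected surviving nestlings = c × s(c):
  c=2: 2 × 0.79 = 1.580
  c=3: 3 × 0.74 = 2.220
  c=4: 4 × 0.65 = 2.600
  c=5: 5 × 0.59 = 2.950
  c=6: 6 × 0.54 = 3.240
  c=7: 7 × 0.45 = 3.150
  c=8: 8 × 0.35 = 2.800
Maximum at c = 6 (3.240 surviving nestlings).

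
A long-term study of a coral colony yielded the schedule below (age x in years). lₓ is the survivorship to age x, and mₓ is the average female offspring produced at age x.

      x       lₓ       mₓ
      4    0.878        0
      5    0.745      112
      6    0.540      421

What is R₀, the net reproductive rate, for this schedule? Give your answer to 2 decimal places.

310.78

R₀ = Σ lₓ mₓ:
  age 4: 0.878 × 0 = 0.0000
  age 5: 0.745 × 112 = 83.4400
  age 6: 0.540 × 421 = 227.3400
R₀ = 0.0000 + 83.4400 + 227.3400 = 310.7800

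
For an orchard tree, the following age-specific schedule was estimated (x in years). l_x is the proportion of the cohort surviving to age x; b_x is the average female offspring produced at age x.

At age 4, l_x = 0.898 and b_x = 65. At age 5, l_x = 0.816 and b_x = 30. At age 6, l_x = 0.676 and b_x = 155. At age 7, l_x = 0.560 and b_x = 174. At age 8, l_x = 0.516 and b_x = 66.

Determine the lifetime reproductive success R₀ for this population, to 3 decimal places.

R₀ = Σ l_x b_x:
  age 4: 0.898 × 65 = 58.3700
  age 5: 0.816 × 30 = 24.4800
  age 6: 0.676 × 155 = 104.7800
  age 7: 0.560 × 174 = 97.4400
  age 8: 0.516 × 66 = 34.0560
R₀ = 58.3700 + 24.4800 + 104.7800 + 97.4400 + 34.0560 = 319.1260

319.126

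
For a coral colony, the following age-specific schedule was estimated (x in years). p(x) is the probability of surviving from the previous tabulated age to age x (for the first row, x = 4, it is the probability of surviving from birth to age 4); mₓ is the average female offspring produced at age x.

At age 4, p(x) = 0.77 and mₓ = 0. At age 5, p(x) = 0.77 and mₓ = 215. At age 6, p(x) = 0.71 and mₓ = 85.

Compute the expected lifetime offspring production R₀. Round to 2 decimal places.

Survivorship from birth: l_x = p_4·p_5·…·p_x.
  l_4 = 0.77000
  l_5 = 0.59290
  l_6 = 0.42096
R₀ = Σ l_x mₓ:
  age 4: 0.77000 × 0 = 0.0000
  age 5: 0.59290 × 215 = 127.4735
  age 6: 0.42096 × 85 = 35.7816
R₀ = 0.0000 + 127.4735 + 35.7816 = 163.2551

163.26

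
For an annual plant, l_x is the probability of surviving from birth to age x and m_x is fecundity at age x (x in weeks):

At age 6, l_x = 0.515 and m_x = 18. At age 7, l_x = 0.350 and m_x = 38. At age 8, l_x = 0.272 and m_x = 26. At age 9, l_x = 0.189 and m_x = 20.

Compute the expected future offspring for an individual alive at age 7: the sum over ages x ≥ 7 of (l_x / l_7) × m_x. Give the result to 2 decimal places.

69.01

l_7 = 0.350. Conditional survival from age 7 to x is l_x / l_7.
  x=7: (0.350/0.350) × 38 = 38.0000
  x=8: (0.272/0.350) × 26 = 20.2057
  x=9: (0.189/0.350) × 20 = 10.8000
Sum = 38.0000 + 20.2057 + 10.8000 = 69.0057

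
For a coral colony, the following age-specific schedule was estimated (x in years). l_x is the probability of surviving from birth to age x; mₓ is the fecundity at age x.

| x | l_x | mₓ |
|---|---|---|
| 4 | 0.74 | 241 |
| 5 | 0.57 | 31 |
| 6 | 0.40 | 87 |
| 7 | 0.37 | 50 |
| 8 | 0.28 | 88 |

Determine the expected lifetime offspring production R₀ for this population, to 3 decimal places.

R₀ = Σ l_x mₓ:
  age 4: 0.74 × 241 = 178.3400
  age 5: 0.57 × 31 = 17.6700
  age 6: 0.40 × 87 = 34.8000
  age 7: 0.37 × 50 = 18.5000
  age 8: 0.28 × 88 = 24.6400
R₀ = 178.3400 + 17.6700 + 34.8000 + 18.5000 + 24.6400 = 273.9500

273.950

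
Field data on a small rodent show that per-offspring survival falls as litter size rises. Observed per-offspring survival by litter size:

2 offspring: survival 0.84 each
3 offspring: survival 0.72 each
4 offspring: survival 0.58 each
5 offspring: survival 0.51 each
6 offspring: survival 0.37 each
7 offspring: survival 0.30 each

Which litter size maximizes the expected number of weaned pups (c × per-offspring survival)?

5

Expected weaned pups = c × s(c):
  c=2: 2 × 0.84 = 1.680
  c=3: 3 × 0.72 = 2.160
  c=4: 4 × 0.58 = 2.320
  c=5: 5 × 0.51 = 2.550
  c=6: 6 × 0.37 = 2.220
  c=7: 7 × 0.30 = 2.100
Maximum at c = 5 (2.550 weaned pups).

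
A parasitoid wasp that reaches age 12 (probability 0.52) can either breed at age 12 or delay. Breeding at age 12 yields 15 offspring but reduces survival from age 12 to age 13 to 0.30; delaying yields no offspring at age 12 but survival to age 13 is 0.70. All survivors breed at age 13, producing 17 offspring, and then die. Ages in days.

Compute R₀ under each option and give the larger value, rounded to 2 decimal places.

breed at age 12: R₀ = 0.52 × (15 + 0.30 × 17) = 0.52 × 20.1000 = 10.4520
delay to age 13: R₀ = 0.52 × (0.70 × 17) = 0.52 × 11.9000 = 6.1880
Higher: breed at age 12 (10.4520).

10.45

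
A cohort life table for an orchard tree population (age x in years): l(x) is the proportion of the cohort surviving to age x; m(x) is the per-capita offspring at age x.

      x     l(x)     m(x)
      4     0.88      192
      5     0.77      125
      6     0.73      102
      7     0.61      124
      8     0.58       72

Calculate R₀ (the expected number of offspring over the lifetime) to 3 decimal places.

457.070

R₀ = Σ l(x) m(x):
  age 4: 0.88 × 192 = 168.9600
  age 5: 0.77 × 125 = 96.2500
  age 6: 0.73 × 102 = 74.4600
  age 7: 0.61 × 124 = 75.6400
  age 8: 0.58 × 72 = 41.7600
R₀ = 168.9600 + 96.2500 + 74.4600 + 75.6400 + 41.7600 = 457.0700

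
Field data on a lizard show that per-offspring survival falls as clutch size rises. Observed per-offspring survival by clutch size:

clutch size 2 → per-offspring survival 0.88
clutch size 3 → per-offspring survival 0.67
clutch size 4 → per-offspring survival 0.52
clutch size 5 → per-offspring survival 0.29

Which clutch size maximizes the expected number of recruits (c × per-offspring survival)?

Expected recruits = c × s(c):
  c=2: 2 × 0.88 = 1.760
  c=3: 3 × 0.67 = 2.010
  c=4: 4 × 0.52 = 2.080
  c=5: 5 × 0.29 = 1.450
Maximum at c = 4 (2.080 recruits).

4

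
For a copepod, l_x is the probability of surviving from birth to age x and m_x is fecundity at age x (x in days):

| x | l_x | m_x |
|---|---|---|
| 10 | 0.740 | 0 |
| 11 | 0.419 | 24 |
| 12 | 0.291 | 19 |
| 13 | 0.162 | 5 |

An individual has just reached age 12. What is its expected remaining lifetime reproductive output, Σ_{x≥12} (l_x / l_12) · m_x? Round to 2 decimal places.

21.78

l_12 = 0.291. Conditional survival from age 12 to x is l_x / l_12.
  x=12: (0.291/0.291) × 19 = 19.0000
  x=13: (0.162/0.291) × 5 = 2.7835
Sum = 19.0000 + 2.7835 = 21.7835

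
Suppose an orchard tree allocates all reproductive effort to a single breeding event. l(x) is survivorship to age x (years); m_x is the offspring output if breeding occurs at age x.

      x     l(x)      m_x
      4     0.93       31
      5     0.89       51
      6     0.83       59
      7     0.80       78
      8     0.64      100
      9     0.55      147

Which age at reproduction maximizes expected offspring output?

9

Expected offspring if breeding at age x = l(x) × m_x:
  age 4: 0.93 × 31 = 28.830
  age 5: 0.89 × 51 = 45.390
  age 6: 0.83 × 59 = 48.970
  age 7: 0.80 × 78 = 62.400
  age 8: 0.64 × 100 = 64.000
  age 9: 0.55 × 147 = 80.850
Maximum at age 9 (80.850).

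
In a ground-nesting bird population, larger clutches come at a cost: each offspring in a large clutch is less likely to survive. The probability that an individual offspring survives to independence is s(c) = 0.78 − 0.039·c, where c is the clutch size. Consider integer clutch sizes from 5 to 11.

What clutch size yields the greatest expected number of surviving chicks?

Expected surviving chicks = c × s(c):
  c=5: 5 × 0.585 = 2.925
  c=6: 6 × 0.546 = 3.276
  c=7: 7 × 0.507 = 3.549
  c=8: 8 × 0.468 = 3.744
  c=9: 9 × 0.429 = 3.861
  c=10: 10 × 0.390 = 3.900
  c=11: 11 × 0.351 = 3.861
Maximum at c = 10 (3.900 surviving chicks).

10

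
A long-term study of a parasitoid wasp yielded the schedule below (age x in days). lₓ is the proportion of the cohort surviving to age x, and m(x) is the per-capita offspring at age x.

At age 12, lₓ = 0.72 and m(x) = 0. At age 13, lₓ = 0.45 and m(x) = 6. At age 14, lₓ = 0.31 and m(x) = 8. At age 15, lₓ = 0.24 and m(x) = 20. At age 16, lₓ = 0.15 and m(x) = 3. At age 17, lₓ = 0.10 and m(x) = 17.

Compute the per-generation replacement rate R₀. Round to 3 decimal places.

R₀ = Σ lₓ m(x):
  age 12: 0.72 × 0 = 0.0000
  age 13: 0.45 × 6 = 2.7000
  age 14: 0.31 × 8 = 2.4800
  age 15: 0.24 × 20 = 4.8000
  age 16: 0.15 × 3 = 0.4500
  age 17: 0.10 × 17 = 1.7000
R₀ = 0.0000 + 2.7000 + 2.4800 + 4.8000 + 0.4500 + 1.7000 = 12.1300

12.130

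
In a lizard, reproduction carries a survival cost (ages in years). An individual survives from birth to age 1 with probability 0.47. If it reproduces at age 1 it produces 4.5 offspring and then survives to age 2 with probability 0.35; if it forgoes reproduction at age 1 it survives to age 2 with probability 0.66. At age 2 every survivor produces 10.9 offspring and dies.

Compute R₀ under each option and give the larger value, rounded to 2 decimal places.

3.91

breed at age 1: R₀ = 0.47 × (4.5 + 0.35 × 10.9) = 0.47 × 8.3150 = 3.9080
delay to age 2: R₀ = 0.47 × (0.66 × 10.9) = 0.47 × 7.1940 = 3.3812
Higher: breed at age 1 (3.9080).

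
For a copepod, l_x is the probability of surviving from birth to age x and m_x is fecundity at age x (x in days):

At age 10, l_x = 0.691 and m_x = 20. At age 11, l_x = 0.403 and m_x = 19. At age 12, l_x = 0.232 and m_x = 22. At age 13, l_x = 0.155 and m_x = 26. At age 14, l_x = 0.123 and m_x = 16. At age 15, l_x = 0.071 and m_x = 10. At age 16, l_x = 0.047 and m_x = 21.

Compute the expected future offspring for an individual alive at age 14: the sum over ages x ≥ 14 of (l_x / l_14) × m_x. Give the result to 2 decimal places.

29.80

l_14 = 0.123. Conditional survival from age 14 to x is l_x / l_14.
  x=14: (0.123/0.123) × 16 = 16.0000
  x=15: (0.071/0.123) × 10 = 5.7724
  x=16: (0.047/0.123) × 21 = 8.0244
Sum = 16.0000 + 5.7724 + 8.0244 = 29.7967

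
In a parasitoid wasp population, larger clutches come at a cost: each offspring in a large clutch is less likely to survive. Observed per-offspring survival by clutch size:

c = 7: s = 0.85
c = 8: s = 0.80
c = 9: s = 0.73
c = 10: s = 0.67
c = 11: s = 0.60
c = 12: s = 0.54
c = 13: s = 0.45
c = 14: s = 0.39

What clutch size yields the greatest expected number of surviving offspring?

10

Expected surviving offspring = c × s(c):
  c=7: 7 × 0.85 = 5.950
  c=8: 8 × 0.80 = 6.400
  c=9: 9 × 0.73 = 6.570
  c=10: 10 × 0.67 = 6.700
  c=11: 11 × 0.60 = 6.600
  c=12: 12 × 0.54 = 6.480
  c=13: 13 × 0.45 = 5.850
  c=14: 14 × 0.39 = 5.460
Maximum at c = 10 (6.700 surviving offspring).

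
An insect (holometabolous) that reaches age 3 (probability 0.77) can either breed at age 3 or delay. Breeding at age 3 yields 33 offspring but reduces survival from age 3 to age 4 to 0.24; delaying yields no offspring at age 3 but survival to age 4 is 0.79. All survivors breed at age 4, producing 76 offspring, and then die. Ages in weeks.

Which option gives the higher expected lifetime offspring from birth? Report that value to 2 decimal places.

46.23

breed at age 3: R₀ = 0.77 × (33 + 0.24 × 76) = 0.77 × 51.2400 = 39.4548
delay to age 4: R₀ = 0.77 × (0.79 × 76) = 0.77 × 60.0400 = 46.2308
Higher: delay to age 4 (46.2308).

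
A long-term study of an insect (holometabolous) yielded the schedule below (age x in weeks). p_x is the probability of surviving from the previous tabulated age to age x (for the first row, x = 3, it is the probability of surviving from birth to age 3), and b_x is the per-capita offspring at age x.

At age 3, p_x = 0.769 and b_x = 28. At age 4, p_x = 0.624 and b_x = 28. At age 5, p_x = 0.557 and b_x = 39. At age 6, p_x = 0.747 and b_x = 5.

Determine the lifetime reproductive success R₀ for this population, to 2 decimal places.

46.39

Survivorship from birth: l_x = p_3·p_4·…·p_x.
  l_3 = 0.76900
  l_4 = 0.47986
  l_5 = 0.26728
  l_6 = 0.19966
R₀ = Σ l_x b_x:
  age 3: 0.76900 × 28 = 21.5320
  age 4: 0.47986 × 28 = 13.4361
  age 5: 0.26728 × 39 = 10.4239
  age 6: 0.19966 × 5 = 0.9983
R₀ = 21.5320 + 13.4361 + 10.4239 + 0.9983 = 46.3903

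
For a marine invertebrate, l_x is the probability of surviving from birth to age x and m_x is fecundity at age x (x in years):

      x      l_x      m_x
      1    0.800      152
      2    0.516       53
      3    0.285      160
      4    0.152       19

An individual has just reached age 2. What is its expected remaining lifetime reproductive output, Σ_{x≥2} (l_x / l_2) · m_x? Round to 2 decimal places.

146.97

l_2 = 0.516. Conditional survival from age 2 to x is l_x / l_2.
  x=2: (0.516/0.516) × 53 = 53.0000
  x=3: (0.285/0.516) × 160 = 88.3721
  x=4: (0.152/0.516) × 19 = 5.5969
Sum = 53.0000 + 88.3721 + 5.5969 = 146.9690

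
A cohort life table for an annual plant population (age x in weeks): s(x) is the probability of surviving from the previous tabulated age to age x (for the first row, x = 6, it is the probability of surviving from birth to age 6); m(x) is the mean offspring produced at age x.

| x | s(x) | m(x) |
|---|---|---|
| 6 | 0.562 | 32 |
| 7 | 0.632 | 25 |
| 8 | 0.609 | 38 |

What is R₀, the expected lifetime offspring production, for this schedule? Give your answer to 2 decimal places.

Survivorship from birth: l_x = s_6·s_7·…·s_x.
  l_6 = 0.56200
  l_7 = 0.35518
  l_8 = 0.21631
R₀ = Σ l_x m(x):
  age 6: 0.56200 × 32 = 17.9840
  age 7: 0.35518 × 25 = 8.8795
  age 8: 0.21631 × 38 = 8.2198
R₀ = 17.9840 + 8.8795 + 8.2198 = 35.0833

35.08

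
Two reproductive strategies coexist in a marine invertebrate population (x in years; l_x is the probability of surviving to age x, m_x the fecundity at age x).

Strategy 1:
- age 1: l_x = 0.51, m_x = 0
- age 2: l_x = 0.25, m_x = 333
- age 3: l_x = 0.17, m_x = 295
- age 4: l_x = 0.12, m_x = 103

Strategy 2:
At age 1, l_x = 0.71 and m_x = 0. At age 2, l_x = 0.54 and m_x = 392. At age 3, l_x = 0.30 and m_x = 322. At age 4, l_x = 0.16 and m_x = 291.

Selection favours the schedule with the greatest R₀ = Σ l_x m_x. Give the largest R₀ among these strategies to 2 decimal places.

Strategy 1: R₀ = 0.51×0 + 0.25×333 + 0.17×295 + 0.12×103 = 145.7600
Strategy 2: R₀ = 0.71×0 + 0.54×392 + 0.30×322 + 0.16×291 = 354.8400
Highest R₀: strategy 2 with 354.8400.

354.84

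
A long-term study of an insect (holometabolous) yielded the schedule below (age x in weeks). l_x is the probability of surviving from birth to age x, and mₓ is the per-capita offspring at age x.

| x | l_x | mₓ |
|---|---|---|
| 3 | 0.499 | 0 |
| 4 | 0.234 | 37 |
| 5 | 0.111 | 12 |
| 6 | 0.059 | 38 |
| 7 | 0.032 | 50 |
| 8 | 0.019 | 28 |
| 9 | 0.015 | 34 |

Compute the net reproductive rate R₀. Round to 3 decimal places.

14.874

R₀ = Σ l_x mₓ:
  age 3: 0.499 × 0 = 0.0000
  age 4: 0.234 × 37 = 8.6580
  age 5: 0.111 × 12 = 1.3320
  age 6: 0.059 × 38 = 2.2420
  age 7: 0.032 × 50 = 1.6000
  age 8: 0.019 × 28 = 0.5320
  age 9: 0.015 × 34 = 0.5100
R₀ = 0.0000 + 8.6580 + 1.3320 + 2.2420 + 1.6000 + 0.5320 + 0.5100 = 14.8740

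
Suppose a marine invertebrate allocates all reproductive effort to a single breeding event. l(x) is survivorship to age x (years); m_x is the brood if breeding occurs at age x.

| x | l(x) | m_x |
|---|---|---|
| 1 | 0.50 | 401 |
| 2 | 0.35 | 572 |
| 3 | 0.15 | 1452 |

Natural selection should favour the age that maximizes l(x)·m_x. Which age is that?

3

Expected offspring if breeding at age x = l(x) × m_x:
  age 1: 0.50 × 401 = 200.500
  age 2: 0.35 × 572 = 200.200
  age 3: 0.15 × 1452 = 217.800
Maximum at age 3 (217.800).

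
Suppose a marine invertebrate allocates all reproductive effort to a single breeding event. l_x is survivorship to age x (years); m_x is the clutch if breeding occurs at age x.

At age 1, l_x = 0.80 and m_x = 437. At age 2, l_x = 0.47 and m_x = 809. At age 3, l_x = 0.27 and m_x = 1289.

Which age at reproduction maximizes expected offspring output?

Expected offspring if breeding at age x = l_x × m_x:
  age 1: 0.80 × 437 = 349.600
  age 2: 0.47 × 809 = 380.230
  age 3: 0.27 × 1289 = 348.030
Maximum at age 2 (380.230).

2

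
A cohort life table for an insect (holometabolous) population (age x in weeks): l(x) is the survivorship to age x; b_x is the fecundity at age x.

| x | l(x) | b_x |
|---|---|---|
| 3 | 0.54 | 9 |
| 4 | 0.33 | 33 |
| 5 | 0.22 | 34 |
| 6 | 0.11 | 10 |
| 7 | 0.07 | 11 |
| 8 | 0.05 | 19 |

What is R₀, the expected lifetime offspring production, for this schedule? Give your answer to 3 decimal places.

26.050

R₀ = Σ l(x) b_x:
  age 3: 0.54 × 9 = 4.8600
  age 4: 0.33 × 33 = 10.8900
  age 5: 0.22 × 34 = 7.4800
  age 6: 0.11 × 10 = 1.1000
  age 7: 0.07 × 11 = 0.7700
  age 8: 0.05 × 19 = 0.9500
R₀ = 4.8600 + 10.8900 + 7.4800 + 1.1000 + 0.7700 + 0.9500 = 26.0500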